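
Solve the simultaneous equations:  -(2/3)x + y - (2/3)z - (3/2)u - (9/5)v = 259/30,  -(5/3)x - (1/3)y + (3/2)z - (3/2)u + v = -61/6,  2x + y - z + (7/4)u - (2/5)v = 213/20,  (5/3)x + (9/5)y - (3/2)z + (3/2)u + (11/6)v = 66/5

Row-reduce:
R1 ← R1 / (-2/3).
R2 ← R2 + 5/3·R1.
R3 ← R3 − 2·R1.
R4 ← R4 − 5/3·R1.
R2 ← R2 / (-17/6).
R1 ← R1 + 3/2·R2.
R3 ← R3 − 4·R2.
R4 ← R4 − 43/10·R2.
R3 ← R3 / (25/17).
R1 ← R1 + 23/34·R3.
R2 ← R2 + 19/17·R3.
R4 ← R4 − 418/255·R3.
R4 ← R4 / (517/750).
R1 ← R1 − 251/200·R4.
R2 ← R2 + 47/100·R4.
R3 ← R3 − 29/100·R4.
Rank is 4 with 5 unknowns, leaving v free.

infinitely many solutions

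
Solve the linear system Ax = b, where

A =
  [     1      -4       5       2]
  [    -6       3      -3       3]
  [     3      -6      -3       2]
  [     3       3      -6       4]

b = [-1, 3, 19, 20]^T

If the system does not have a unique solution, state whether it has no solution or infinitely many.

x_1 = 1, x_2 = -1, x_3 = -2, x_4 = 2

Row-reduce the augmented matrix:
R2 ← R2 + 6·R1.
R3 ← R3 − 3·R1.
R4 ← R4 − 3·R1.
R2 ← R2 / (-21).
R1 ← R1 + 4·R2.
R3 ← R3 − 6·R2.
R4 ← R4 − 15·R2.
R3 ← R3 / (-72/7).
R1 ← R1 + 1/7·R3.
R2 ← R2 + 9/7·R3.
R4 ← R4 + 12/7·R3.
R4 ← R4 / (26/3).
R1 ← R1 + 31/36·R4.
R2 ← R2 + 3/4·R4.
R3 ← R3 + 1/36·R4.
Reading off the reduced rows gives x_1 = 1, x_2 = -1, x_3 = -2, x_4 = 2.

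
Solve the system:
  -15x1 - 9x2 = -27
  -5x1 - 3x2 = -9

infinitely many solutions

Row-reduce:
R1 ← R1 / (-15).
R2 ← R2 + 5·R1.
Rank is 1 with 2 unknowns, leaving x2 free.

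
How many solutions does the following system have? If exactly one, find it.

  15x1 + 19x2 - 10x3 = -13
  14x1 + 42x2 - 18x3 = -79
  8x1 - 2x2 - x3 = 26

no solution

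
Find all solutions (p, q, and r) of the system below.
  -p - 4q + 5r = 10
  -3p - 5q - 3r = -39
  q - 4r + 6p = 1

p = 3, q = 3, r = 5

Row-reduce the augmented matrix:
R1 ← R1 / (-1).
R2 ← R2 + 3·R1.
R3 ← R3 − 6·R1.
R2 ← R2 / (7).
R1 ← R1 − 4·R2.
R3 ← R3 + 23·R2.
R3 ← R3 / (-232/7).
R1 ← R1 − 37/7·R3.
R2 ← R2 + 18/7·R3.
Reading off the reduced rows gives p = 3, q = 3, r = 5.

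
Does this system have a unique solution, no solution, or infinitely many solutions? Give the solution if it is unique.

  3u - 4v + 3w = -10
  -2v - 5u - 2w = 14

Row-reduce:
R1 ← R1 / (3).
R2 ← R2 + 5·R1.
R2 ← R2 / (-26/3).
R1 ← R1 + 4/3·R2.
Rank is 2 with 3 unknowns, leaving w free.

infinitely many solutions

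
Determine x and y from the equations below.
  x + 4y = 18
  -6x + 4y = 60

x = -6, y = 6

Row-reduce the augmented matrix:
R2 ← R2 + 6·R1.
R2 ← R2 / (28).
R1 ← R1 − 4·R2.
Reading off the reduced rows gives x = -6, y = 6.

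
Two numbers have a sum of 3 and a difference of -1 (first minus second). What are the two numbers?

Let x = first number, y = second number.
  x + y = 3
  x - y = -1
Row-reduce the augmented matrix:
R2 ← R2 − 1·R1.
R2 ← R2 / (-2).
R1 ← R1 − 1·R2.
Reading off the reduced rows gives x = 1, y = 2.

first number: 1, second number: 2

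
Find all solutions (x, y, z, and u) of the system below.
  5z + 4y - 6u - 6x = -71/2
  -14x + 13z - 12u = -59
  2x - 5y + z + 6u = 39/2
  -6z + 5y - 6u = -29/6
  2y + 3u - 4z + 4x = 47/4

x = 2/3, y = -8/3, z = -8/3, u = 5/4

Row-reduce the augmented matrix:
R1 ← R1 / (-6).
R2 ← R2 + 14·R1.
R3 ← R3 − 2·R1.
R5 ← R5 − 4·R1.
R2 ← R2 / (-28/3).
R1 ← R1 + 2/3·R2.
R3 ← R3 + 11/3·R2.
R4 ← R4 − 5·R2.
R5 ← R5 − 14/3·R2.
R3 ← R3 / (15/7).
R1 ← R1 + 13/14·R3.
R2 ← R2 + 1/7·R3.
R4 ← R4 + 37/7·R3.
R4 ← R4 / (3).
R1 ← R1 − 9/4·R4.
R3 ← R3 − 3/2·R4.
R5 reduces to 0 = 0, so the extra equation is consistent.
Reading off the reduced rows gives x = 2/3, y = -8/3, z = -8/3, u = 5/4.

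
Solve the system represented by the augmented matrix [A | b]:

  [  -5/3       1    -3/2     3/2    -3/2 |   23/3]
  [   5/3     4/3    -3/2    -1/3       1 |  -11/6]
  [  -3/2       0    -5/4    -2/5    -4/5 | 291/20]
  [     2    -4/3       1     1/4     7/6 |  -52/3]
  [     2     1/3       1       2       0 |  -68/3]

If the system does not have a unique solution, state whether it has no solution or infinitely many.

Row-reduce the augmented matrix:
R1 ← R1 / (-5/3).
R2 ← R2 − 5/3·R1.
R3 ← R3 + 3/2·R1.
R4 ← R4 − 2·R1.
R5 ← R5 − 2·R1.
R2 ← R2 / (7/3).
R1 ← R1 + 3/5·R2.
R3 ← R3 + 9/10·R2.
R4 ← R4 + 2/15·R2.
R5 ← R5 − 23/15·R2.
R3 ← R3 / (-37/35).
R1 ← R1 − 9/70·R3.
R2 ← R2 + 9/7·R3.
R4 ← R4 + 34/35·R3.
R5 ← R5 − 41/35·R3.
R4 ← R4 / (7351/2220).
R1 ← R1 + 561/740·R4.
R2 ← R2 − 77/37·R4.
R3 ← R3 − 91/74·R4.
R5 ← R5 − 884/555·R4.
R5 ← R5 / (-13219/22053).
R1 ← R1 − 17295/29404·R5.
R2 ← R2 + 194/7351·R5.
R3 ← R3 − 439/14702·R5.
R4 ← R4 + 2198/7351·R5.
Reading off the reduced rows gives x_1 = -4, x_2 = 1, x_3 = -3, x_4 = -6, x_5 = -3.

x_1 = -4, x_2 = 1, x_3 = -3, x_4 = -6, x_5 = -3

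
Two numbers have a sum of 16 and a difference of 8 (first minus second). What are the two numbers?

Let x = first number, y = second number.
  x + y = 16
  x - y = 8
Row-reduce the augmented matrix:
R2 ← R2 − 1·R1.
R2 ← R2 / (-2).
R1 ← R1 − 1·R2.
Reading off the reduced rows gives x = 12, y = 4.

first number: 12, second number: 4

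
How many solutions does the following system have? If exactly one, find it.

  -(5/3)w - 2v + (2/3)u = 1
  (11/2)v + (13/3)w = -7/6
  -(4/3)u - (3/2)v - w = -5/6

Row-reduce:
R1 ← R1 / (2/3).
R3 ← R3 + 4/3·R1.
R2 ← R2 / (11/2).
R1 ← R1 + 3·R2.
R3 ← R3 + 11/2·R2.
Rank is 2 with 3 unknowns, leaving w free.

infinitely many solutions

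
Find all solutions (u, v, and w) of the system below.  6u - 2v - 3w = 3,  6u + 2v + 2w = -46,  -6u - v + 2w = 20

u = -4, v = -6, w = -5

Row-reduce the augmented matrix:
R1 ← R1 / (6).
R2 ← R2 − 6·R1.
R3 ← R3 + 6·R1.
R2 ← R2 / (4).
R1 ← R1 + 1/3·R2.
R3 ← R3 + 3·R2.
R3 ← R3 / (11/4).
R1 ← R1 + 1/12·R3.
R2 ← R2 − 5/4·R3.
Reading off the reduced rows gives u = -4, v = -6, w = -5.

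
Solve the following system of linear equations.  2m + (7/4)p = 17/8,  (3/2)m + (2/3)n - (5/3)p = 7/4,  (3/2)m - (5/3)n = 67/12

Row-reduce the augmented matrix:
R1 ← R1 / (2).
R2 ← R2 − 3/2·R1.
R3 ← R3 − 3/2·R1.
R2 ← R2 / (2/3).
R3 ← R3 + 5/3·R2.
R3 ← R3 / (-841/96).
R1 ← R1 − 7/8·R3.
R2 ← R2 + 143/32·R3.
Reading off the reduced rows gives m = 3/2, n = -2, p = -1/2.

m = 3/2, n = -2, p = -1/2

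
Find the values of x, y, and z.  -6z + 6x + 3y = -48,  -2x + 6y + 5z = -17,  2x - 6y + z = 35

x = -2, y = -6, z = 3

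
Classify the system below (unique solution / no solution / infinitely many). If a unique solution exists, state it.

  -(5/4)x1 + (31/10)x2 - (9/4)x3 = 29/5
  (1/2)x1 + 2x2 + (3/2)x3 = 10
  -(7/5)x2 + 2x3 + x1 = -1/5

no solution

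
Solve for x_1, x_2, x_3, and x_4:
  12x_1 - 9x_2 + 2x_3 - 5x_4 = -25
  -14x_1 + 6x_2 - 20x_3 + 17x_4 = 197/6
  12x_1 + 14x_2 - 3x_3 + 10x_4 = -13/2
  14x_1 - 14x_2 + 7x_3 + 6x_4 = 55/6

Row-reduce the augmented matrix:
R1 ← R1 / (12).
R2 ← R2 + 14·R1.
R3 ← R3 − 12·R1.
R4 ← R4 − 14·R1.
R2 ← R2 / (-9/2).
R1 ← R1 + 3/4·R2.
R3 ← R3 − 23·R2.
R4 ← R4 + 7/2·R2.
R3 ← R3 / (-2573/27).
R1 ← R1 − 28/9·R3.
R2 ← R2 − 106/27·R3.
R4 ← R4 − 497/27·R3.
R4 ← R4 / (43921/2573).
R1 ← R1 − 387/5146·R4.
R2 ← R2 − 1255/2573·R4.
R3 ← R3 + 1946/2573·R4.
Reading off the reduced rows gives x_1 = -5/3, x_2 = -1/2, x_3 = 3/2, x_4 = 5/2.

x_1 = -5/3, x_2 = -1/2, x_3 = 3/2, x_4 = 5/2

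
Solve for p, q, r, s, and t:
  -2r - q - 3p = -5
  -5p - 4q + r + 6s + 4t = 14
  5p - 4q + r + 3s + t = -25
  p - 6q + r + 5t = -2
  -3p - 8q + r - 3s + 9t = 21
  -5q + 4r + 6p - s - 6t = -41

Row-reduce the augmented matrix:
R1 ← R1 / (-3).
R2 ← R2 + 5·R1.
R3 ← R3 − 5·R1.
R4 ← R4 − 1·R1.
R5 ← R5 + 3·R1.
R6 ← R6 − 6·R1.
R2 ← R2 / (-7/3).
R1 ← R1 − 1/3·R2.
R3 ← R3 + 17/3·R2.
R4 ← R4 + 19/3·R2.
R5 ← R5 + 7·R2.
R6 ← R6 + 7·R2.
R3 ← R3 / (-90/7).
R1 ← R1 − 9/7·R3.
R2 ← R2 + 13/7·R3.
R4 ← R4 + 80/7·R3.
R5 ← R5 + 10·R3.
R6 ← R6 + 13·R3.
R4 ← R4 / (-6).
R1 ← R1 + 3/10·R4.
R2 ← R2 + 9/10·R4.
R3 ← R3 − 9/10·R4.
R5 ← R5 + 12·R4.
R6 ← R6 + 73/10·R4.
Swap R5 and R6.
R5 ← R5 / (-6203/540).
R1 ← R1 + 71/180·R5.
R2 ← R2 + 133/180·R5.
R3 ← R3 − 173/180·R5.
R4 ← R4 + 17/54·R5.
R6 reduces to 0 = 0, so the extra equation is consistent.
Reading off the reduced rows gives p = -3, q = 4, r = 5, s = -1, t = 4.

p = -3, q = 4, r = 5, s = -1, t = 4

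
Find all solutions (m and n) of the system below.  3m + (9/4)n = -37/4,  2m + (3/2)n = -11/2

Row-reduce:
R1 ← R1 / (3).
R2 ← R2 − 2·R1.
Row 2 reduces to 0 = 2/3, a contradiction. The system is inconsistent.

no solution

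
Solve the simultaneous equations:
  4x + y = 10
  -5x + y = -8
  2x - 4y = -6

Row-reduce:
R1 ← R1 / (4).
R2 ← R2 + 5·R1.
R3 ← R3 − 2·R1.
R2 ← R2 / (9/4).
R1 ← R1 − 1/4·R2.
R3 ← R3 + 9/2·R2.
Row 3 reduces to 0 = -2, a contradiction. The system is inconsistent.

no solution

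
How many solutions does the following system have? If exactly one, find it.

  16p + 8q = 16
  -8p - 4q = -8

Row-reduce:
R1 ← R1 / (16).
R2 ← R2 + 8·R1.
Rank is 1 with 2 unknowns, leaving q free.

infinitely many solutions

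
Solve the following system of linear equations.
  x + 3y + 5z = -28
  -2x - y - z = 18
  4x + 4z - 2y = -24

Row-reduce the augmented matrix:
R2 ← R2 + 2·R1.
R3 ← R3 − 4·R1.
R2 ← R2 / (5).
R1 ← R1 − 3·R2.
R3 ← R3 + 14·R2.
R3 ← R3 / (46/5).
R1 ← R1 + 2/5·R3.
R2 ← R2 − 9/5·R3.
Reading off the reduced rows gives x = -6, y = -4, z = -2.

x = -6, y = -4, z = -2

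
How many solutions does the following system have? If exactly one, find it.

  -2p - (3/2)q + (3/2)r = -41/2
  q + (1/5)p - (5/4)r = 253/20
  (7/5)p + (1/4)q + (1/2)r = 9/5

p = 2, q = 6, r = -5

Row-reduce the augmented matrix:
R1 ← R1 / (-2).
R2 ← R2 − 1/5·R1.
R3 ← R3 − 7/5·R1.
R2 ← R2 / (17/20).
R1 ← R1 − 3/4·R2.
R3 ← R3 + 4/5·R2.
R3 ← R3 / (35/68).
R1 ← R1 − 15/68·R3.
R2 ← R2 + 22/17·R3.
Reading off the reduced rows gives p = 2, q = 6, r = -5.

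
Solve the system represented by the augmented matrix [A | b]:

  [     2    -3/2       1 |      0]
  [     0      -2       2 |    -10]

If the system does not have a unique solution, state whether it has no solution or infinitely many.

Row-reduce:
R1 ← R1 / (2).
R2 ← R2 / (-2).
R1 ← R1 + 3/4·R2.
Rank is 2 with 3 unknowns, leaving x_3 free.

infinitely many solutions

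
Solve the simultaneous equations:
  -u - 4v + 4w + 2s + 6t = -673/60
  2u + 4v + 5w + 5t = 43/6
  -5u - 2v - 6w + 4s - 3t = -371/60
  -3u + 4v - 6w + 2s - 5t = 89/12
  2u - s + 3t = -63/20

u = 9/4, v = 5/3, w = 1, s = 9/4, t = -9/5

Row-reduce the augmented matrix:
R1 ← R1 / (-1).
R2 ← R2 − 2·R1.
R3 ← R3 + 5·R1.
R4 ← R4 + 3·R1.
R5 ← R5 − 2·R1.
R2 ← R2 / (-4).
R1 ← R1 − 4·R2.
R3 ← R3 − 18·R2.
R4 ← R4 − 16·R2.
R5 ← R5 + 8·R2.
R3 ← R3 / (65/2).
R1 ← R1 − 9·R3.
R2 ← R2 + 13/4·R3.
R4 ← R4 − 34·R3.
R5 ← R5 + 18·R3.
R4 ← R4 / (-36/65).
R1 ← R1 + 86/65·R4.
R2 ← R2 − 1/5·R4.
R3 ← R3 − 24/65·R4.
R5 ← R5 − 107/65·R4.
R5 ← R5 / (43/12).
R1 ← R1 − 1/6·R5.
R2 ← R2 + 1/12·R5.
R3 ← R3 − 1·R5.
R4 ← R4 − 11/12·R5.
Reading off the reduced rows gives u = 9/4, v = 5/3, w = 1, s = 9/4, t = -9/5.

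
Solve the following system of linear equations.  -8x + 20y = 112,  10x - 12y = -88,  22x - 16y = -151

no solution

Row-reduce:
R1 ← R1 / (-8).
R2 ← R2 − 10·R1.
R3 ← R3 − 22·R1.
R2 ← R2 / (13).
R1 ← R1 + 5/2·R2.
R3 ← R3 − 39·R2.
Row 3 reduces to 0 = 1, a contradiction. The system is inconsistent.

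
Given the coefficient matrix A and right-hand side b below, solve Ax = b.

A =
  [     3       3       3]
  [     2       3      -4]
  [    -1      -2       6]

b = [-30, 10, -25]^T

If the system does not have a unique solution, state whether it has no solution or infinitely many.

Row-reduce the augmented matrix:
R1 ← R1 / (3).
R2 ← R2 − 2·R1.
R3 ← R3 + 1·R1.
R1 ← R1 − 1·R2.
R3 ← R3 + 1·R2.
R1 ← R1 − 7·R3.
R2 ← R2 + 6·R3.
Reading off the reduced rows gives x_1 = -5, x_2 = 0, x_3 = -5.

x_1 = -5, x_2 = 0, x_3 = -5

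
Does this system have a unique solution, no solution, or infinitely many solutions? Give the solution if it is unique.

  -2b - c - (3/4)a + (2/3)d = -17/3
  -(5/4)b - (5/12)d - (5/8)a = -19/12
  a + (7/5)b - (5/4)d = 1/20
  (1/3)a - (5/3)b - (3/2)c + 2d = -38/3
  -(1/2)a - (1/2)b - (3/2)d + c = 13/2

no solution

Row-reduce:
R1 ← R1 / (-3/4).
R2 ← R2 + 5/8·R1.
R3 ← R3 − 1·R1.
R4 ← R4 − 1/3·R1.
R5 ← R5 + 1/2·R1.
R2 ← R2 / (5/12).
R1 ← R1 − 8/3·R2.
R3 ← R3 + 19/15·R2.
R4 ← R4 + 23/9·R2.
R5 ← R5 − 5/6·R2.
R3 ← R3 / (6/5).
R1 ← R1 + 4·R3.
R2 ← R2 − 2·R3.
R4 ← R4 − 19/6·R3.
R4 ← R4 / (2197/432).
R1 ← R1 + 103/18·R4.
R2 ← R2 − 115/36·R4.
R3 ← R3 + 199/72·R4.
Row 5 reduces to 0 = 4, a contradiction. The system is inconsistent.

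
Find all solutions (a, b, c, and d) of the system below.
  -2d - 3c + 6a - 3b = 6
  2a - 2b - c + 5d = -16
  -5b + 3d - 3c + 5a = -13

infinitely many solutions

Row-reduce:
R1 ← R1 / (6).
R2 ← R2 − 2·R1.
R3 ← R3 − 5·R1.
R2 ← R2 / (-1).
R1 ← R1 + 1/2·R2.
R3 ← R3 + 5/2·R2.
R3 ← R3 / (-1/2).
R1 ← R1 + 1/2·R3.
Rank is 3 with 4 unknowns, leaving d free.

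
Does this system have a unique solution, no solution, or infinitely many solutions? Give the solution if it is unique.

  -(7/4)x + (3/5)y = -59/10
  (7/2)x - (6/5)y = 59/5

infinitely many solutions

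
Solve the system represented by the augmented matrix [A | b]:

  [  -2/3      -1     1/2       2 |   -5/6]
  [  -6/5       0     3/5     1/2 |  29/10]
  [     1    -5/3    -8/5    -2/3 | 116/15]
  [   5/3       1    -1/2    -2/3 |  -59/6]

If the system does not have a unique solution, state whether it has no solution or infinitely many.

x_1 = -4, x_2 = -6, x_3 = 1, x_4 = -5

Row-reduce the augmented matrix:
R1 ← R1 / (-2/3).
R2 ← R2 + 6/5·R1.
R3 ← R3 − 1·R1.
R4 ← R4 − 5/3·R1.
R2 ← R2 / (9/5).
R1 ← R1 − 3/2·R2.
R3 ← R3 + 19/6·R2.
R4 ← R4 + 3/2·R2.
R3 ← R3 / (-62/45).
R1 ← R1 + 1/2·R3.
R2 ← R2 + 1/6·R3.
R4 ← R4 − 1/2·R3.
R4 ← R4 / (919/1488).
R1 ← R1 − 355/496·R4.
R2 ← R2 + 667/496·R4.
R3 ← R3 − 1685/744·R4.
Reading off the reduced rows gives x_1 = -4, x_2 = -6, x_3 = 1, x_4 = -5.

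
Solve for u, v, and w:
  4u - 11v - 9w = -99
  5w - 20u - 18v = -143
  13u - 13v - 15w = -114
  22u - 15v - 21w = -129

u = 3, v = 6, w = 5

Row-reduce the augmented matrix:
R1 ← R1 / (4).
R2 ← R2 + 20·R1.
R3 ← R3 − 13·R1.
R4 ← R4 − 22·R1.
R2 ← R2 / (-73).
R1 ← R1 + 11/4·R2.
R3 ← R3 − 91/4·R2.
R4 ← R4 − 91/2·R2.
R3 ← R3 / (521/292).
R1 ← R1 + 217/292·R3.
R2 ← R2 − 40/73·R3.
R4 ← R4 − 521/146·R3.
R4 reduces to 0 = 0, so the extra equation is consistent.
Reading off the reduced rows gives u = 3, v = 6, w = 5.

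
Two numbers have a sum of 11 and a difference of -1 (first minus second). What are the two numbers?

Let x = first number, y = second number.
  x + y = 11
  x - y = -1
Row-reduce the augmented matrix:
R2 ← R2 − 1·R1.
R2 ← R2 / (-2).
R1 ← R1 − 1·R2.
Reading off the reduced rows gives x = 5, y = 6.

first number: 5, second number: 6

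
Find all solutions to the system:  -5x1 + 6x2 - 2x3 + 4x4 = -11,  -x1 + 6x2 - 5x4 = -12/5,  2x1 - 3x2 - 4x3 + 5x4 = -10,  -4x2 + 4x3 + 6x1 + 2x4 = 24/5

x1 = -1, x2 = -7/5, x3 = 9/5, x4 = -1

Row-reduce the augmented matrix:
R1 ← R1 / (-5).
R2 ← R2 + 1·R1.
R3 ← R3 − 2·R1.
R4 ← R4 − 6·R1.
R2 ← R2 / (24/5).
R1 ← R1 + 6/5·R2.
R3 ← R3 + 3/5·R2.
R4 ← R4 − 16/5·R2.
R3 ← R3 / (-19/4).
R1 ← R1 − 1/2·R3.
R2 ← R2 − 1/12·R3.
R4 ← R4 − 4/3·R3.
R4 ← R4 / (234/19).
R1 ← R1 + 31/19·R4.
R2 ← R2 + 21/19·R4.
R3 ← R3 + 47/38·R4.
Reading off the reduced rows gives x1 = -1, x2 = -7/5, x3 = 9/5, x4 = -1.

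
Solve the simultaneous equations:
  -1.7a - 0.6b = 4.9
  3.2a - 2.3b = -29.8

Row-reduce the augmented matrix:
R1 ← R1 / (-17/10).
R2 ← R2 − 16/5·R1.
R2 ← R2 / (-583/170).
R1 ← R1 − 6/17·R2.
Reading off the reduced rows gives a = -5, b = 6.

a = -5, b = 6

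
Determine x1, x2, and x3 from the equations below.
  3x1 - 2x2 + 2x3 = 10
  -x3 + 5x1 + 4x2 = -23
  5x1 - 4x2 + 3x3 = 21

Row-reduce the augmented matrix:
R1 ← R1 / (3).
R2 ← R2 − 5·R1.
R3 ← R3 − 5·R1.
R2 ← R2 / (22/3).
R1 ← R1 + 2/3·R2.
R3 ← R3 + 2/3·R2.
R3 ← R3 / (-8/11).
R1 ← R1 − 3/11·R3.
R2 ← R2 + 13/22·R3.
Reading off the reduced rows gives x1 = 0, x2 = -6, x3 = -1.

x1 = 0, x2 = -6, x3 = -1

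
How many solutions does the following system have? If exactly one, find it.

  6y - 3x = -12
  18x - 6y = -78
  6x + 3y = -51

Row-reduce the augmented matrix:
R1 ← R1 / (-3).
R2 ← R2 − 18·R1.
R3 ← R3 − 6·R1.
R2 ← R2 / (30).
R1 ← R1 + 2·R2.
R3 ← R3 − 15·R2.
R3 reduces to 0 = 0, so the extra equation is consistent.
Reading off the reduced rows gives x = -6, y = -5.

x = -6, y = -5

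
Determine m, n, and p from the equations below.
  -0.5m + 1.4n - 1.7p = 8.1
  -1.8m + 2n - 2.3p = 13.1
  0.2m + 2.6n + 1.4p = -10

m = -2, n = -1, p = -5

Row-reduce the augmented matrix:
R1 ← R1 / (-1/2).
R2 ← R2 + 9/5·R1.
R3 ← R3 − 1/5·R1.
R2 ← R2 / (-76/25).
R1 ← R1 + 14/5·R2.
R3 ← R3 − 79/25·R2.
R3 ← R3 / (713/152).
R1 ← R1 + 9/76·R3.
R2 ← R2 + 191/152·R3.
Reading off the reduced rows gives m = -2, n = -1, p = -5.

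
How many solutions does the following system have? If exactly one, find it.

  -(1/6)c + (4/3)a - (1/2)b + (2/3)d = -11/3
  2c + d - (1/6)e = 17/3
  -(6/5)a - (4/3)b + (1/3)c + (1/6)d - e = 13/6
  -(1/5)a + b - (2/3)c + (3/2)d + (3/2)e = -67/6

infinitely many solutions

Row-reduce:
R1 ← R1 / (4/3).
R3 ← R3 + 6/5·R1.
R4 ← R4 + 1/5·R1.
Swap R2 and R3.
R2 ← R2 / (-107/60).
R1 ← R1 + 3/8·R2.
R4 ← R4 − 37/40·R2.
R3 ← R3 / (2).
R1 ← R1 + 35/214·R3.
R2 ← R2 + 11/107·R3.
R4 ← R4 + 383/642·R3.
R4 ← R4 / (737/321).
R1 ← R1 − 45/107·R4.
R2 ← R2 + 81/214·R4.
R3 ← R3 − 1/2·R4.
Rank is 4 with 5 unknowns, leaving e free.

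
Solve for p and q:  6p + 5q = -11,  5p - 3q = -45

p = -6, q = 5

Row-reduce the augmented matrix:
R1 ← R1 / (6).
R2 ← R2 − 5·R1.
R2 ← R2 / (-43/6).
R1 ← R1 − 5/6·R2.
Reading off the reduced rows gives p = -6, q = 5.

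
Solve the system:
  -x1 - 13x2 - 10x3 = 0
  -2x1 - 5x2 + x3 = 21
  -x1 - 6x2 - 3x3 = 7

infinitely many solutions

Row-reduce:
R1 ← R1 / (-1).
R2 ← R2 + 2·R1.
R3 ← R3 + 1·R1.
R2 ← R2 / (21).
R1 ← R1 − 13·R2.
R3 ← R3 − 7·R2.
Rank is 2 with 3 unknowns, leaving x3 free.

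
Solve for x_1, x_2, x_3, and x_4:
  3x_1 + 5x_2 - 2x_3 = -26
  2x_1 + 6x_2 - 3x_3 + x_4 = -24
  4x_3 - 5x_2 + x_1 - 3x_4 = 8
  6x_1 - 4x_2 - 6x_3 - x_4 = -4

Row-reduce the augmented matrix:
R1 ← R1 / (3).
R2 ← R2 − 2·R1.
R3 ← R3 − 1·R1.
R4 ← R4 − 6·R1.
R2 ← R2 / (8/3).
R1 ← R1 − 5/3·R2.
R3 ← R3 + 20/3·R2.
R4 ← R4 + 14·R2.
R3 ← R3 / (1/2).
R1 ← R1 − 3/8·R3.
R2 ← R2 + 5/8·R3.
R4 ← R4 + 43/4·R3.
R4 ← R4 / (-13/2).
R1 ← R1 + 1/4·R4.
R2 ← R2 + 1/4·R4.
R3 ← R3 + 1·R4.
Reading off the reduced rows gives x_1 = -5, x_2 = -3, x_3 = -2, x_4 = -2.

x_1 = -5, x_2 = -3, x_3 = -2, x_4 = -2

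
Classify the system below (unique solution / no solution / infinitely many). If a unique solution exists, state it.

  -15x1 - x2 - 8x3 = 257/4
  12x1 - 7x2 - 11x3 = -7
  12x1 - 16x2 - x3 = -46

Row-reduce the augmented matrix:
R1 ← R1 / (-15).
R2 ← R2 − 12·R1.
R3 ← R3 − 12·R1.
R2 ← R2 / (-39/5).
R1 ← R1 − 1/15·R2.
R3 ← R3 + 84/5·R2.
R3 ← R3 / (391/13).
R1 ← R1 − 5/13·R3.
R2 ← R2 − 29/13·R3.
Reading off the reduced rows gives x1 = -11/4, x2 = 1, x3 = -3.

x1 = -11/4, x2 = 1, x3 = -3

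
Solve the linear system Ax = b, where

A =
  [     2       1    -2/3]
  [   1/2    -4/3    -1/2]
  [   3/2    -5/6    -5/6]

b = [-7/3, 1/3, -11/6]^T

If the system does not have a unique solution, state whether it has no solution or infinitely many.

Row-reduce:
R1 ← R1 / (2).
R2 ← R2 − 1/2·R1.
R3 ← R3 − 3/2·R1.
R2 ← R2 / (-19/12).
R1 ← R1 − 1/2·R2.
R3 ← R3 + 19/12·R2.
Row 3 reduces to 0 = -1, a contradiction. The system is inconsistent.

no solution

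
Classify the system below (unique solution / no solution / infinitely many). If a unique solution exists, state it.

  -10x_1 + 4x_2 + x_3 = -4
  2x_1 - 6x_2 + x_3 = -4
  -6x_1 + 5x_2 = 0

infinitely many solutions

Row-reduce:
R1 ← R1 / (-10).
R2 ← R2 − 2·R1.
R3 ← R3 + 6·R1.
R2 ← R2 / (-26/5).
R1 ← R1 + 2/5·R2.
R3 ← R3 − 13/5·R2.
Rank is 2 with 3 unknowns, leaving x_3 free.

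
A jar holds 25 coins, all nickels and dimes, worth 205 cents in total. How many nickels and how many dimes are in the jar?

nickels: 9, dimes: 16

Let n = nickels, d = dimes.
  n + d = 25
  5n + 10d = 205
From equation 1: n = 25 − d.
Substitute into equation 2 and solve: d = 16.
Then n = 9.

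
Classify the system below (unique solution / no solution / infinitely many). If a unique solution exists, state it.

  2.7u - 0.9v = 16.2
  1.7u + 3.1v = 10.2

Row-reduce the augmented matrix:
R1 ← R1 / (27/10).
R2 ← R2 − 17/10·R1.
R2 ← R2 / (11/3).
R1 ← R1 + 1/3·R2.
Reading off the reduced rows gives u = 6, v = 0.

u = 6, v = 0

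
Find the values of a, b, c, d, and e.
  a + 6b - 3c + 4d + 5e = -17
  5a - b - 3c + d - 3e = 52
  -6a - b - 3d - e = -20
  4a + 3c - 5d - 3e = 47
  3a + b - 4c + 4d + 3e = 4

a = 6, b = 1, c = -4, d = -4, e = -5

Row-reduce the augmented matrix:
R2 ← R2 − 5·R1.
R3 ← R3 + 6·R1.
R4 ← R4 − 4·R1.
R5 ← R5 − 3·R1.
R2 ← R2 / (-31).
R1 ← R1 − 6·R2.
R3 ← R3 − 35·R2.
R4 ← R4 + 24·R2.
R5 ← R5 + 17·R2.
R3 ← R3 / (-138/31).
R1 ← R1 + 21/31·R3.
R2 ← R2 + 12/31·R3.
R4 ← R4 − 177/31·R3.
R5 ← R5 + 49/31·R3.
R4 ← R4 / (-158/23).
R1 ← R1 − 9/23·R4.
R2 ← R2 − 15/23·R4.
R3 ← R3 − 7/69·R4.
R5 ← R5 − 178/69·R4.
R5 ← R5 / (599/237).
R1 ← R1 + 91/316·R5.
R2 ← R2 − 217/316·R5.
R3 ← R3 − 491/948·R5.
R4 ← R4 − 215/316·R5.
Reading off the reduced rows gives a = 6, b = 1, c = -4, d = -4, e = -5.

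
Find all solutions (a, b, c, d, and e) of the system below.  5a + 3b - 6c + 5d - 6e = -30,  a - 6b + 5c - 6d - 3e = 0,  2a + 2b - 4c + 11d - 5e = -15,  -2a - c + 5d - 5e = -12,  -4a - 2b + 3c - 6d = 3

infinitely many solutions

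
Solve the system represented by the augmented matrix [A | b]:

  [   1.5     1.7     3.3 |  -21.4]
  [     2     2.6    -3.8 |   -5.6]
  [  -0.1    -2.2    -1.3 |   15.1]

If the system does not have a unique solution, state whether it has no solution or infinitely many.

x_1 = -2, x_2 = -5, x_3 = -3

Row-reduce the augmented matrix:
R1 ← R1 / (3/2).
R2 ← R2 − 2·R1.
R3 ← R3 + 1/10·R1.
R2 ← R2 / (1/3).
R1 ← R1 − 17/15·R2.
R3 ← R3 + 313/150·R2.
R3 ← R3 / (-13103/250).
R1 ← R1 − 752/25·R3.
R2 ← R2 + 123/5·R3.
Reading off the reduced rows gives x_1 = -2, x_2 = -5, x_3 = -3.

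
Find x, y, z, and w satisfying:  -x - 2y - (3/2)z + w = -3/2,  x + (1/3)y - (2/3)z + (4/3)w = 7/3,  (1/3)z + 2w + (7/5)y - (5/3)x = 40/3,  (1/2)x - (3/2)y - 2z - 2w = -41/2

x = -1, y = 0, z = 5, w = 5

Row-reduce the augmented matrix:
R1 ← R1 / (-1).
R2 ← R2 − 1·R1.
R3 ← R3 + 5/3·R1.
R4 ← R4 − 1/2·R1.
R2 ← R2 / (-5/3).
R1 ← R1 − 2·R2.
R3 ← R3 − 71/15·R2.
R4 ← R4 + 5/2·R2.
R3 ← R3 / (-83/25).
R1 ← R1 + 11/10·R3.
R2 ← R2 − 13/10·R3.
R4 ← R4 − 1/2·R3.
R4 ← R4 / (-328/83).
R1 ← R1 + 42/83·R4.
R2 ← R2 − 110/83·R4.
R3 ← R3 + 174/83·R4.
Reading off the reduced rows gives x = -1, y = 0, z = 5, w = 5.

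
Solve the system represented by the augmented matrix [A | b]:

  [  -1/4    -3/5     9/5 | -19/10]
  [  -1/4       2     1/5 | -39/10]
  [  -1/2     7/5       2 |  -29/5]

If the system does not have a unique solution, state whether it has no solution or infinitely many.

infinitely many solutions

Row-reduce:
R1 ← R1 / (-1/4).
R2 ← R2 + 1/4·R1.
R3 ← R3 + 1/2·R1.
R2 ← R2 / (13/5).
R1 ← R1 − 12/5·R2.
R3 ← R3 − 13/5·R2.
Rank is 2 with 3 unknowns, leaving x_3 free.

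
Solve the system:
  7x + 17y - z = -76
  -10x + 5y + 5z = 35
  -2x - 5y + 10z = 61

x = -3, y = -3, z = 4

Row-reduce the augmented matrix:
R1 ← R1 / (7).
R2 ← R2 + 10·R1.
R3 ← R3 + 2·R1.
R2 ← R2 / (205/7).
R1 ← R1 − 17/7·R2.
R3 ← R3 + 1/7·R2.
R3 ← R3 / (399/41).
R1 ← R1 + 18/41·R3.
R2 ← R2 − 5/41·R3.
Reading off the reduced rows gives x = -3, y = -3, z = 4.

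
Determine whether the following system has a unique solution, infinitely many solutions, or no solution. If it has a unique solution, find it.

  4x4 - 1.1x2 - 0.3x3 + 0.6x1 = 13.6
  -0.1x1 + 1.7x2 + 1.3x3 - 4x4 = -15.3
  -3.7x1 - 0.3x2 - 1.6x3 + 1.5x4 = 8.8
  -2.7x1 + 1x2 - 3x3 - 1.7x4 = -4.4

x1 = -1, x2 = -2, x3 = 0, x4 = 3

Row-reduce the augmented matrix:
R1 ← R1 / (3/5).
R2 ← R2 + 1/10·R1.
R3 ← R3 + 37/10·R1.
R4 ← R4 + 27/10·R1.
R2 ← R2 / (91/60).
R1 ← R1 + 11/6·R2.
R3 ← R3 + 85/12·R2.
R4 ← R4 + 79/20·R2.
R3 ← R3 / (2173/910).
R1 ← R1 − 92/91·R3.
R2 ← R2 − 75/91·R3.
R4 ← R4 + 498/455·R3.
R4 ← R4 / (271119/21730).
R1 ← R1 + 4020/2173·R4.
R2 ← R2 + 12725/2173·R4.
R3 ← R3 − 9645/2173·R4.
Reading off the reduced rows gives x1 = -1, x2 = -2, x3 = 0, x4 = 3.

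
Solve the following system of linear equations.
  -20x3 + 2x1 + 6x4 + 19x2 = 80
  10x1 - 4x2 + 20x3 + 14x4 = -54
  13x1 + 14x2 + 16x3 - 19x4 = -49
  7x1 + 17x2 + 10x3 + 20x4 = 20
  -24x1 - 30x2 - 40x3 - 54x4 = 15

no solution

Row-reduce:
R1 ← R1 / (2).
R2 ← R2 − 10·R1.
R3 ← R3 − 13·R1.
R4 ← R4 − 7·R1.
R5 ← R5 + 24·R1.
R2 ← R2 / (-99).
R1 ← R1 − 19/2·R2.
R3 ← R3 + 219/2·R2.
R4 ← R4 + 99/2·R2.
R5 ← R5 − 198·R2.
R3 ← R3 / (146/11).
R1 ← R1 − 50/33·R3.
R2 ← R2 + 40/33·R3.
R4 ← R4 − 20·R3.
R5 ← R5 + 40·R3.
R4 ← R4 / (14833/219).
R1 ← R1 − 3985/657·R4.
R2 ← R2 + 2312/657·R4.
R3 ← R3 + 665/219·R4.
R5 ← R5 + 29666/219·R4.
Row 5 reduces to 0 = 1, a contradiction. The system is inconsistent.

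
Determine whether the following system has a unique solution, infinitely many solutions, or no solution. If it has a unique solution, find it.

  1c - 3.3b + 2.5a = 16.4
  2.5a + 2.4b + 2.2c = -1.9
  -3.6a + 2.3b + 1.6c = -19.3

Row-reduce the augmented matrix:
R1 ← R1 / (5/2).
R2 ← R2 − 5/2·R1.
R3 ← R3 + 18/5·R1.
R2 ← R2 / (57/10).
R1 ← R1 + 33/25·R2.
R3 ← R3 + 613/250·R2.
R3 ← R3 / (8446/2375).
R1 ← R1 − 322/475·R3.
R2 ← R2 − 4/19·R3.
Reading off the reduced rows gives a = 3, b = -3, c = -1.

a = 3, b = -3, c = -1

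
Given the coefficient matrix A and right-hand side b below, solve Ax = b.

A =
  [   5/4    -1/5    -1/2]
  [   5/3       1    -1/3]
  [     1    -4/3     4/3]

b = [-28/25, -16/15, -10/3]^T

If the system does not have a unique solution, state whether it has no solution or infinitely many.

x_1 = -6/5, x_2 = 3/5, x_3 = -1

Row-reduce the augmented matrix:
R1 ← R1 / (5/4).
R2 ← R2 − 5/3·R1.
R3 ← R3 − 1·R1.
R2 ← R2 / (19/15).
R1 ← R1 + 4/25·R2.
R3 ← R3 + 88/75·R2.
R3 ← R3 / (194/95).
R1 ← R1 + 34/95·R3.
R2 ← R2 − 5/19·R3.
Reading off the reduced rows gives x_1 = -6/5, x_2 = 3/5, x_3 = -1.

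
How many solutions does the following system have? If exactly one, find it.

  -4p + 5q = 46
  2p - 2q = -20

Row-reduce the augmented matrix:
R1 ← R1 / (-4).
R2 ← R2 − 2·R1.
R2 ← R2 / (1/2).
R1 ← R1 + 5/4·R2.
Reading off the reduced rows gives p = -4, q = 6.

p = -4, q = 6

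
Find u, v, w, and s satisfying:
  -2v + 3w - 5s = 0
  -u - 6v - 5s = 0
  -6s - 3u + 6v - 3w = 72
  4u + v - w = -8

Row-reduce the augmented matrix:
Swap R1 and R2.
R1 ← R1 / (-1).
R3 ← R3 + 3·R1.
R4 ← R4 − 4·R1.
R2 ← R2 / (-2).
R1 ← R1 − 6·R2.
R3 ← R3 − 24·R2.
R4 ← R4 + 23·R2.
R3 ← R3 / (33).
R1 ← R1 − 9·R3.
R2 ← R2 + 3/2·R3.
R4 ← R4 + 71/2·R3.
R4 ← R4 / (-191/11).
R1 ← R1 − 43/11·R4.
R2 ← R2 − 2/11·R4.
R3 ← R3 + 17/11·R4.
Reading off the reduced rows gives u = -4, v = 4, w = -4, s = -4.

u = -4, v = 4, w = -4, s = -4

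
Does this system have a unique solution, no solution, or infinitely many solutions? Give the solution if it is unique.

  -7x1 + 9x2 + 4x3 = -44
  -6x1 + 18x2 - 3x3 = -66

infinitely many solutions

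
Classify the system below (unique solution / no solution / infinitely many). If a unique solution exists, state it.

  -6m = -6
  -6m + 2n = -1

m = 1, n = 5/2

Row-reduce the augmented matrix:
R1 ← R1 / (-6).
R2 ← R2 + 6·R1.
R2 ← R2 / (2).
Reading off the reduced rows gives m = 1, n = 5/2.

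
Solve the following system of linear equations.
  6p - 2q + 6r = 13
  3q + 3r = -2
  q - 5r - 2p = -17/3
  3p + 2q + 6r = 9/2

p = 3/2, q = -1, r = 1/3

Row-reduce the augmented matrix:
R1 ← R1 / (6).
R3 ← R3 + 2·R1.
R4 ← R4 − 3·R1.
R2 ← R2 / (3).
R1 ← R1 + 1/3·R2.
R3 ← R3 − 1/3·R2.
R4 ← R4 − 3·R2.
R3 ← R3 / (-10/3).
R1 ← R1 − 4/3·R3.
R2 ← R2 − 1·R3.
R4 reduces to 0 = 0, so the extra equation is consistent.
Reading off the reduced rows gives p = 3/2, q = -1, r = 1/3.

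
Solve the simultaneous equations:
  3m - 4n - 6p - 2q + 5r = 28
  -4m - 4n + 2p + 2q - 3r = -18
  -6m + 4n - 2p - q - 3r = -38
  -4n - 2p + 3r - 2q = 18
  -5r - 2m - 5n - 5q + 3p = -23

Row-reduce the augmented matrix:
R1 ← R1 / (3).
R2 ← R2 + 4·R1.
R3 ← R3 + 6·R1.
R5 ← R5 + 2·R1.
R2 ← R2 / (-28/3).
R1 ← R1 + 4/3·R2.
R3 ← R3 + 4·R2.
R4 ← R4 + 4·R2.
R5 ← R5 + 23/3·R2.
R3 ← R3 / (-80/7).
R1 ← R1 + 8/7·R3.
R2 ← R2 − 9/14·R3.
R4 ← R4 − 4/7·R3.
R5 ← R5 − 55/14·R3.
R4 ← R4 / (-39/20).
R1 ← R1 + 1/10·R4.
R2 ← R2 + 31/160·R4.
R3 ← R3 − 33/80·R4.
R5 ← R5 + 237/32·R4.
R5 ← R5 / (-241/26).
R1 ← R1 − 20/39·R5.
R2 ← R2 + 10/39·R5.
R3 ← R3 + 3/26·R5.
R4 ← R4 + 34/39·R5.
Reading off the reduced rows gives m = 2, n = -1, p = 2, q = 0, r = 6.

m = 2, n = -1, p = 2, q = 0, r = 6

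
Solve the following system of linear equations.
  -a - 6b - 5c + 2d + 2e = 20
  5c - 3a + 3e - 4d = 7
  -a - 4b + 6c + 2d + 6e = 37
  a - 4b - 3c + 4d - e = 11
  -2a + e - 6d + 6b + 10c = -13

infinitely many solutions

Row-reduce:
R1 ← R1 / (-1).
R2 ← R2 + 3·R1.
R3 ← R3 + 1·R1.
R4 ← R4 − 1·R1.
R5 ← R5 + 2·R1.
R2 ← R2 / (18).
R1 ← R1 − 6·R2.
R3 ← R3 − 2·R2.
R4 ← R4 + 10·R2.
R5 ← R5 − 18·R2.
R3 ← R3 / (79/9).
R1 ← R1 + 5/3·R3.
R2 ← R2 − 10/9·R3.
R4 ← R4 − 28/9·R3.
R4 ← R4 / (4/79).
R1 ← R1 − 122/79·R4.
R2 ← R2 + 55/79·R4.
R3 ← R3 − 10/79·R4.
Rank is 4 with 5 unknowns, leaving e free.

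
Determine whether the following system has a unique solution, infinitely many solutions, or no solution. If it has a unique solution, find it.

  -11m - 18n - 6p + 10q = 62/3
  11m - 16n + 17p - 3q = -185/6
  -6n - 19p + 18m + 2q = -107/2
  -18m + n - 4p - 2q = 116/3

m = -7/3, n = 2/3, p = 1/2, q = 1

Row-reduce the augmented matrix:
R1 ← R1 / (-11).
R2 ← R2 − 11·R1.
R3 ← R3 − 18·R1.
R4 ← R4 + 18·R1.
R2 ← R2 / (-34).
R1 ← R1 − 18/11·R2.
R3 ← R3 + 390/11·R2.
R4 ← R4 − 335/11·R2.
R3 ← R3 / (-7534/187).
R1 ← R1 − 201/187·R3.
R2 ← R2 + 11/34·R3.
R4 ← R4 − 5861/374·R3.
R4 ← R4 / (-117379/15068).
R1 ← R1 + 2087/7534·R4.
R2 ← R2 + 4441/15068·R4.
R3 ← R3 + 2069/7534·R4.
Reading off the reduced rows gives m = -7/3, n = 2/3, p = 1/2, q = 1.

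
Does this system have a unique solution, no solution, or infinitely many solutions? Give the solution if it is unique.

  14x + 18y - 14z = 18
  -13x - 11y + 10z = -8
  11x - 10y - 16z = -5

x = -1, y = 1, z = -1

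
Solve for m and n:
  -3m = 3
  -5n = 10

m = -1, n = -2

Row-reduce the augmented matrix:
R1 ← R1 / (-3).
R2 ← R2 / (-5).
Reading off the reduced rows gives m = -1, n = -2.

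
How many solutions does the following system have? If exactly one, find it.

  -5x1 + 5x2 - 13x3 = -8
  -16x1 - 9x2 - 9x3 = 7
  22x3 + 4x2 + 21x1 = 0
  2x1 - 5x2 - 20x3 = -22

no solution

Row-reduce:
R1 ← R1 / (-5).
R2 ← R2 + 16·R1.
R3 ← R3 − 21·R1.
R4 ← R4 − 2·R1.
R2 ← R2 / (-25).
R1 ← R1 + 1·R2.
R3 ← R3 − 25·R2.
R4 ← R4 + 3·R2.
Swap R3 and R4.
R3 ← R3 / (-3639/125).
R1 ← R1 − 162/125·R3.
R2 ← R2 + 163/125·R3.
Row 4 reduces to 0 = -1, a contradiction. The system is inconsistent.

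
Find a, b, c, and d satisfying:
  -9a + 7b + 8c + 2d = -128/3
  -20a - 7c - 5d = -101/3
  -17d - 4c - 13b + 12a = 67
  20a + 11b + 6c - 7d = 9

a = 2, b = -8/3, c = -2/3, d = -1/3

Row-reduce the augmented matrix:
R1 ← R1 / (-9).
R2 ← R2 + 20·R1.
R3 ← R3 − 12·R1.
R4 ← R4 − 20·R1.
R2 ← R2 / (-140/9).
R1 ← R1 + 7/9·R2.
R3 ← R3 + 11/3·R2.
R4 ← R4 − 239/9·R2.
R3 ← R3 / (1751/140).
R1 ← R1 − 7/20·R3.
R2 ← R2 − 223/140·R3.
R4 ← R4 + 2593/140·R3.
R4 ← R4 / (-64100/1751).
R1 ← R1 − 1031/1751·R4.
R2 ← R2 − 3763/1751·R4.
R3 ← R3 + 1695/1751·R4.
Reading off the reduced rows gives a = 2, b = -8/3, c = -2/3, d = -1/3.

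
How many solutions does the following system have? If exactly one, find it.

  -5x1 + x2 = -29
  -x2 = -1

Row-reduce the augmented matrix:
R1 ← R1 / (-5).
R2 ← R2 / (-1).
R1 ← R1 + 1/5·R2.
Reading off the reduced rows gives x1 = 6, x2 = 1.

x1 = 6, x2 = 1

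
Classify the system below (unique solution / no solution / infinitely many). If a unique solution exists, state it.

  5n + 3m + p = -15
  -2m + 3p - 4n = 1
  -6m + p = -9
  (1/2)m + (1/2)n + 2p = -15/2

no solution

Row-reduce:
R1 ← R1 / (3).
R2 ← R2 + 2·R1.
R3 ← R3 + 6·R1.
R4 ← R4 − 1/2·R1.
R2 ← R2 / (-2/3).
R1 ← R1 − 5/3·R2.
R3 ← R3 − 10·R2.
R4 ← R4 + 1/3·R2.
R3 ← R3 / (58).
R1 ← R1 − 19/2·R3.
R2 ← R2 + 11/2·R3.
Row 4 reduces to 0 = -1/2, a contradiction. The system is inconsistent.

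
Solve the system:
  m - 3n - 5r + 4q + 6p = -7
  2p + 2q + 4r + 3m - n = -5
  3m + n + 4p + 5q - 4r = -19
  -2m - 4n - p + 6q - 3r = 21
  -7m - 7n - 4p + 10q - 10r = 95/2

no solution

Row-reduce:
R2 ← R2 − 3·R1.
R3 ← R3 − 3·R1.
R4 ← R4 + 2·R1.
R5 ← R5 + 7·R1.
R2 ← R2 / (8).
R1 ← R1 + 3·R2.
R3 ← R3 − 10·R2.
R4 ← R4 + 10·R2.
R5 ← R5 + 28·R2.
R3 ← R3 / (6).
R2 ← R2 + 2·R3.
R4 ← R4 + 9·R3.
R5 ← R5 + 18·R3.
R4 ← R4 / (39/4).
R1 ← R1 − 1/4·R4.
R2 ← R2 − 7/12·R4.
R3 ← R3 − 11/12·R4.
R5 ← R5 − 39/2·R4.
Row 5 reduces to 0 = 1/2, a contradiction. The system is inconsistent.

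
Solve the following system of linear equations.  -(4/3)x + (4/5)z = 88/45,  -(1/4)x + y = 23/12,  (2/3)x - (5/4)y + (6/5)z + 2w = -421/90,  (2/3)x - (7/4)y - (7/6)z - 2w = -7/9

Row-reduce the augmented matrix:
R1 ← R1 / (-4/3).
R2 ← R2 + 1/4·R1.
R3 ← R3 − 2/3·R1.
R4 ← R4 − 2/3·R1.
R3 ← R3 + 5/4·R2.
R4 ← R4 + 7/4·R2.
R3 ← R3 / (113/80).
R1 ← R1 + 3/5·R3.
R2 ← R2 + 3/20·R3.
R4 ← R4 + 247/240·R3.
R4 ← R4 / (-184/339).
R1 ← R1 − 96/113·R4.
R2 ← R2 − 24/113·R4.
R3 ← R3 − 160/113·R4.
Reading off the reduced rows gives x = 1/3, y = 2, z = 3, w = -3.

x = 1/3, y = 2, z = 3, w = -3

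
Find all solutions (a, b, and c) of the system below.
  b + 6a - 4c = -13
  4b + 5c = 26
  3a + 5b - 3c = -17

a = 2, b = -1, c = 6

Row-reduce the augmented matrix:
R1 ← R1 / (6).
R3 ← R3 − 3·R1.
R2 ← R2 / (4).
R1 ← R1 − 1/6·R2.
R3 ← R3 − 9/2·R2.
R3 ← R3 / (-53/8).
R1 ← R1 + 7/8·R3.
R2 ← R2 − 5/4·R3.
Reading off the reduced rows gives a = 2, b = -1, c = 6.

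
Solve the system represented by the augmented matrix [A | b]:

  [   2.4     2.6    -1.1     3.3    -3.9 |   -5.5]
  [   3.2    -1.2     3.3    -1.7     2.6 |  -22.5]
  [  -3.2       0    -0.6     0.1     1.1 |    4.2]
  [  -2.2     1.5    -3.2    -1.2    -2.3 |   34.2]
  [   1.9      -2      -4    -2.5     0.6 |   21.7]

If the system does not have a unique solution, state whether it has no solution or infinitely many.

x_1 = -3, x_2 = -2, x_3 = -3, x_4 = -6, x_5 = -6

Row-reduce the augmented matrix:
R1 ← R1 / (12/5).
R2 ← R2 − 16/5·R1.
R3 ← R3 + 16/5·R1.
R4 ← R4 + 11/5·R1.
R5 ← R5 − 19/10·R1.
R2 ← R2 / (-14/3).
R1 ← R1 − 13/12·R2.
R3 ← R3 − 52/15·R2.
R4 ← R4 − 233/60·R2.
R5 ← R5 + 487/120·R2.
R3 ← R3 / (258/175).
R1 ← R1 − 363/560·R3.
R2 ← R2 + 143/140·R3.
R4 ← R4 + 677/2800·R3.
R5 ← R5 + 40737/5600·R3.
R4 ← R4 / (-134417/41280).
R1 ← R1 + 75/2752·R4.
R2 ← R2 − 2653/2064·R4.
R3 ← R3 + 11/516·R4.
R5 ← R5 − 205/5504·R4.
R5 ← R5 / (28359307/5376680).
R1 ← R1 + 304701/537668·R5.
R2 ← R2 + 38939/268834·R5.
R3 ← R3 − 153689/134417·R5.
R4 ← R4 + 36887/134417·R5.
Reading off the reduced rows gives x_1 = -3, x_2 = -2, x_3 = -3, x_4 = -6, x_5 = -6.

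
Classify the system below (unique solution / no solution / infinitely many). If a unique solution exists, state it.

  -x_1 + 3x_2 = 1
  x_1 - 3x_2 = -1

Row-reduce:
R1 ← R1 / (-1).
R2 ← R2 − 1·R1.
Rank is 1 with 2 unknowns, leaving x_2 free.

infinitely many solutions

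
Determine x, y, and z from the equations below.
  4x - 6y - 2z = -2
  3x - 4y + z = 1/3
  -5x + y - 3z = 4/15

Row-reduce the augmented matrix:
R1 ← R1 / (4).
R2 ← R2 − 3·R1.
R3 ← R3 + 5·R1.
R2 ← R2 / (1/2).
R1 ← R1 + 3/2·R2.
R3 ← R3 + 13/2·R2.
R3 ← R3 / (27).
R1 ← R1 − 7·R3.
R2 ← R2 − 5·R3.
Reading off the reduced rows gives x = -3/5, y = -1/3, z = 4/5.

x = -3/5, y = -1/3, z = 4/5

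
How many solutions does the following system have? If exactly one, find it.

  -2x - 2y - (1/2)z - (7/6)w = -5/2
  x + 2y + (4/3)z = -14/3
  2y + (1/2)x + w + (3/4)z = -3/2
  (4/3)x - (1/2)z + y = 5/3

x = 2, y = -2, z = -2, w = 3

Row-reduce the augmented matrix:
R1 ← R1 / (-2).
R2 ← R2 − 1·R1.
R3 ← R3 − 1/2·R1.
R4 ← R4 − 4/3·R1.
R1 ← R1 − 1·R2.
R3 ← R3 − 3/2·R2.
R4 ← R4 + 1/3·R2.
R3 ← R3 / (-1).
R1 ← R1 + 5/6·R3.
R2 ← R2 − 13/12·R3.
R4 ← R4 + 17/36·R3.
R4 ← R4 / (-743/432).
R1 ← R1 + 11/72·R4.
R2 ← R2 − 163/144·R4.
R3 ← R3 + 19/12·R4.
Reading off the reduced rows gives x = 2, y = -2, z = -2, w = 3.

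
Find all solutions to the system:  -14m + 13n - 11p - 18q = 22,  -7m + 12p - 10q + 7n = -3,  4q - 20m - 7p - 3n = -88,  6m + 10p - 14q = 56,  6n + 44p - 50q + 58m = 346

Row-reduce:
R1 ← R1 / (-14).
R2 ← R2 + 7·R1.
R3 ← R3 + 20·R1.
R4 ← R4 − 6·R1.
R5 ← R5 − 58·R1.
R2 ← R2 / (1/2).
R1 ← R1 + 13/14·R2.
R3 ← R3 + 151/7·R2.
R4 ← R4 − 39/7·R2.
R5 ← R5 − 419/7·R2.
R3 ← R3 / (5346/7).
R1 ← R1 − 233/7·R3.
R2 ← R2 − 35·R3.
R4 ← R4 + 1328/7·R3.
R5 ← R5 + 14676/7·R3.
R4 ← R4 / (-37174/2673).
R1 ← R1 − 37/2673·R4.
R2 ← R2 + 3701/2673·R4.
R3 ← R3 + 47/2673·R4.
R5 ← R5 + 37174/891·R4.
Row 5 reduces to 0 = 2, a contradiction. The system is inconsistent.

no solution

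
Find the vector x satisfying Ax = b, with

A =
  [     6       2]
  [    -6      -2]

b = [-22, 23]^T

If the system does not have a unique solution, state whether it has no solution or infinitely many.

Row-reduce:
R1 ← R1 / (6).
R2 ← R2 + 6·R1.
Row 2 reduces to 0 = 1, a contradiction. The system is inconsistent.

no solution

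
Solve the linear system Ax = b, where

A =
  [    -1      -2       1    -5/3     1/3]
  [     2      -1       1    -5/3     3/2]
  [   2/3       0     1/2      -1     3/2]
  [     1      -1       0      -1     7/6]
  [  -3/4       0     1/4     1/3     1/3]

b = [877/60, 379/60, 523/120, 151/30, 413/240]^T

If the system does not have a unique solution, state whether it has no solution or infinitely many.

Row-reduce the augmented matrix:
R1 ← R1 / (-1).
R2 ← R2 − 2·R1.
R3 ← R3 − 2/3·R1.
R4 ← R4 − 1·R1.
R5 ← R5 + 3/4·R1.
R2 ← R2 / (-5).
R1 ← R1 − 2·R2.
R3 ← R3 + 4/3·R2.
R4 ← R4 + 3·R2.
R5 ← R5 − 3/2·R2.
R3 ← R3 / (11/30).
R1 ← R1 − 1/5·R3.
R2 ← R2 + 3/5·R3.
R4 ← R4 + 4/5·R3.
R5 ← R5 − 2/5·R3.
R4 ← R4 / (-15/11).
R1 ← R1 − 1/11·R4.
R2 ← R2 + 3/11·R4.
R3 ← R3 + 70/33·R4.
R5 ← R5 − 41/44·R4.
R5 ← R5 / (239/180).
R1 ← R1 − 4/45·R5.
R2 ← R2 − 9/10·R5.
R3 ← R3 + 29/27·R5.
R4 ← R4 + 89/45·R5.
Reading off the reduced rows gives x_1 = -5/2, x_2 = -8/3, x_3 = 5/4, x_4 = -3, x_5 = 8/5.

x_1 = -5/2, x_2 = -8/3, x_3 = 5/4, x_4 = -3, x_5 = 8/5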